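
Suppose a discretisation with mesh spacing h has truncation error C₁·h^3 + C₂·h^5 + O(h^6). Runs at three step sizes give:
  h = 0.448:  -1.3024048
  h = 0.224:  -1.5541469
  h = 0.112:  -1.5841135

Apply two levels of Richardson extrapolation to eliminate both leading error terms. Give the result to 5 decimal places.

First eliminate the h^3 term (factor 2^3 = 8):
  B₁ = (8·(-1.5541469) − (-1.3024048))/7 = -1.5901101
  B₂ = (8·(-1.5841135) − (-1.5541469))/7 = -1.5883944
Then eliminate the h^5 term (factor 2^5 = 32):
  (32·(-1.5883944) − (-1.5901101))/31 = -1.5883391

-1.58834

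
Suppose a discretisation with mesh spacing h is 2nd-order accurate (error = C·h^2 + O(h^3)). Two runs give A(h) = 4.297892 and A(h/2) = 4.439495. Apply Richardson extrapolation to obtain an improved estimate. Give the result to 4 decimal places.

The leading error scales as h^2; refining by a factor of 2 reduces it by 2^2 = 4.
Extrapolated value = (4·A(h/2) − A(h)) / (4 − 1)
= (4·4.439495 − 4.297892) / 3
= 13.460088 / 3 = 4.486696

4.4867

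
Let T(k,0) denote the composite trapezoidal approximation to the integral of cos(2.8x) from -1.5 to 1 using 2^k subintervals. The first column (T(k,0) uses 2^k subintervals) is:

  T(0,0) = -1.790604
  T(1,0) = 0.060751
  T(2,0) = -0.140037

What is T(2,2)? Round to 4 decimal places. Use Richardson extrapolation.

-0.2660

T(1,1) = (4·0.060751 − (-1.790604)) / 3 = 0.677869
T(2,1) = (4·(-0.140037) − 0.060751) / 3 = -0.206966
T(2,2) = (16·(-0.206966) − 0.677869) / 15 = -0.265955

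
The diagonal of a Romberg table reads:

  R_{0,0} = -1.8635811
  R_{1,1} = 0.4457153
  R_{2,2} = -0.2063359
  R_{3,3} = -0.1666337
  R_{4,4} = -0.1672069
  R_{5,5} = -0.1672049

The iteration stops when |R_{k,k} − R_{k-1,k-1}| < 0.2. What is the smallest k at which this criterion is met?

|R_{1,1} − R_{0,0}| = 2.3092964 ≥ 0.2
|R_{2,2} − R_{1,1}| = 0.6520512 ≥ 0.2
|R_{3,3} − R_{2,2}| = 0.0397022 < 0.2

k = 3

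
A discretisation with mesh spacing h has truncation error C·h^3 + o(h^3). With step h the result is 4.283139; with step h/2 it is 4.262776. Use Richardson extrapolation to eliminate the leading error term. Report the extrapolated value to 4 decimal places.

The leading error scales as h^3; refining by a factor of 2 reduces it by 2^3 = 8.
Extrapolated value = (8·A(h/2) − A(h)) / (8 − 1)
= (8·4.262776 − 4.283139) / 7
= 29.819069 / 7 = 4.259867

4.2599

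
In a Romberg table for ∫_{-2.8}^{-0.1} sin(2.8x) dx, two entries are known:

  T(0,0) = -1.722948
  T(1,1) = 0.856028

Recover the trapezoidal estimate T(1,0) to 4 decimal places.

0.2113

From T(1,1) = (4·T(1,0) − T(0,0))/3, solve for T(1,0):
4·T(1,0) = 3·0.856028 + (-1.722948) = 0.845136
T(1,0) = 0.211284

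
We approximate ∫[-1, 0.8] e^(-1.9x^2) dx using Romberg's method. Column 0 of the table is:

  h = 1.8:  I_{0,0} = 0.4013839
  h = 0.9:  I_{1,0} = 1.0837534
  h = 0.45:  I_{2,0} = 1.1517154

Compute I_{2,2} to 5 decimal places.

Richardson extrapolation on the trapezoidal column (denominator 4−1=3):
I_{1,1} = 1.0837534 + (1.0837534 − 0.4013839)/3 = 1.3112099
I_{2,1} = (4·1.1517154 − 1.0837534) / 3 = 1.1743694
I_{2,2} = (16·1.1743694 − 1.3112099) / 15 = 1.1652467

1.16525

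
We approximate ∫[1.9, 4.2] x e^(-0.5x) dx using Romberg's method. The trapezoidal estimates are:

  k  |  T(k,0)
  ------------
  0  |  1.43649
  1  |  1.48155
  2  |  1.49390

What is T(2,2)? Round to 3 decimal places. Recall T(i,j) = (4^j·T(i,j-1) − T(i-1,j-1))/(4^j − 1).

1.498

Richardson extrapolation on the trapezoidal column (denominator 4−1=3):
T(1,1) = 1.48155 + (1.48155 − 1.43649)/3 = 1.49657
T(2,1) = 1.49390 + (1.49390 − 1.48155)/3 = 1.49802
T(2,2) = 1.49802 + (1.49802 − 1.49657)/15 = 1.49812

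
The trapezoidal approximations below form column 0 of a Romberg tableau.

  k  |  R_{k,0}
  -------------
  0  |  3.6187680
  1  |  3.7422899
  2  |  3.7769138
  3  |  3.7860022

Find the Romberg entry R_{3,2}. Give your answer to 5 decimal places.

3.78907

R_{2,1} = 3.7769138 + (3.7769138 − 3.7422899)/3 = 3.7884551
R_{3,1} = 3.7860022 + (3.7860022 − 3.7769138)/3 = 3.7890317
R_{3,2} = 3.7890317 + (3.7890317 − 3.7884551)/15 = 3.7890701
(Column j=1 coincides with Simpson's rule on the same nodes.)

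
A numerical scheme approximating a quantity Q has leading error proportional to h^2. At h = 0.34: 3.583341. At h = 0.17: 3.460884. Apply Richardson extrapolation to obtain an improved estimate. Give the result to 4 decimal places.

Extrapolated value = (4·A(h/2) − A(h)) / (4 − 1)
= (4·3.460884 − 3.583341) / 3
= 10.260195 / 3 = 3.420065

3.4201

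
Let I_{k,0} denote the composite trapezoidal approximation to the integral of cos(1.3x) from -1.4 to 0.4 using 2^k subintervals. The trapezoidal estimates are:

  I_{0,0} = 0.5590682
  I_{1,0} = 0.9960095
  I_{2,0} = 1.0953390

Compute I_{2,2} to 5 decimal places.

Richardson extrapolation on the trapezoidal column (denominator 4−1=3):
I_{1,1} = (4·0.9960095 − 0.5590682) / 3 = 1.1416566
I_{2,1} = 1.0953390 + (1.0953390 − 0.9960095)/3 = 1.1284488
I_{2,2} = (16·1.1284488 − 1.1416566) / 15 = 1.1275683

1.12757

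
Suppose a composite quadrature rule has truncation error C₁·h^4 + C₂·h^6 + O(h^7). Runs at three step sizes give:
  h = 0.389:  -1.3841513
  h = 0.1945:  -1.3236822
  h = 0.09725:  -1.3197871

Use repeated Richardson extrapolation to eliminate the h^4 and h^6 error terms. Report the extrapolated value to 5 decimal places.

First eliminate the h^4 term (factor 2^4 = 16):
  B₁ = (16·(-1.3236822) − (-1.3841513))/15 = -1.3196509
  B₂ = (16·(-1.3197871) − (-1.3236822))/15 = -1.3195274
Then eliminate the h^6 term (factor 2^6 = 64):
  (64·(-1.3195274) − (-1.3196509))/63 = -1.3195254

-1.31953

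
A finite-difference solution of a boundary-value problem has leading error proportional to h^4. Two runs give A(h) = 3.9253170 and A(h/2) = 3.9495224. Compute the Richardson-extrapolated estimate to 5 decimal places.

Extrapolated value = (16·A(h/2) − A(h)) / (16 − 1)
= (16·3.9495224 − 3.9253170) / 15
= 59.2670414 / 15 = 3.9511361

3.95114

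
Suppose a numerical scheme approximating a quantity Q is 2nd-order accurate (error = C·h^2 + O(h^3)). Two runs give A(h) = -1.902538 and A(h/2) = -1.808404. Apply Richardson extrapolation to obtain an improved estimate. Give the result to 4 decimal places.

The leading error scales as h^2; refining by a factor of 2 reduces it by 2^2 = 4.
Extrapolated value = (4·A(h/2) − A(h)) / (4 − 1)
= (4·(-1.808404) − (-1.902538)) / 3
= -5.331078 / 3 = -1.777026

-1.7770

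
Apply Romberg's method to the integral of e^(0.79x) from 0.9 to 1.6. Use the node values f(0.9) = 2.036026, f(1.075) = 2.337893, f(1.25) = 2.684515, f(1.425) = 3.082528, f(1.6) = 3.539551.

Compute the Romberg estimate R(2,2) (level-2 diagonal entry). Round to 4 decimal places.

1.9032

R(0,0) (trapezoid, 1 panel, h=0.7000): 1.951452
R(1,0) (trapezoid, 2 panels, h=0.3500): 1.915306
R(2,0) (trapezoid, 4 panels, h=0.1750): 1.906227
R(1,1) = 1.915306 + (1.915306 − 1.951452)/3 = 1.903257
R(2,1) = 1.906227 + (1.906227 − 1.915306)/3 = 1.903201
R(2,2) = 1.903201 + (1.903201 − 1.903257)/15 = 1.903197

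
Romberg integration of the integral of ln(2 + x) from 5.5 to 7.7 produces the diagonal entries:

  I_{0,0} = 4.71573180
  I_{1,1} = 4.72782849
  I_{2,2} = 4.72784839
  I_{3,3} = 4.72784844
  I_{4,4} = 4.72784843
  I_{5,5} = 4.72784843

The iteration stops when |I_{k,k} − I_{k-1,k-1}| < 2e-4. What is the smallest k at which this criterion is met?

k = 2

|I_{1,1} − I_{0,0}| = 0.01209669 ≥ 2e-4
|I_{2,2} − I_{1,1}| = 0.00001990 < 2e-4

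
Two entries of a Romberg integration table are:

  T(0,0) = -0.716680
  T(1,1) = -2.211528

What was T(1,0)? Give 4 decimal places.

-1.8378

From T(1,1) = (4·T(1,0) − T(0,0))/3, solve for T(1,0):
4·T(1,0) = 3·(-2.211528) + (-0.716680) = -7.351264
T(1,0) = -1.837816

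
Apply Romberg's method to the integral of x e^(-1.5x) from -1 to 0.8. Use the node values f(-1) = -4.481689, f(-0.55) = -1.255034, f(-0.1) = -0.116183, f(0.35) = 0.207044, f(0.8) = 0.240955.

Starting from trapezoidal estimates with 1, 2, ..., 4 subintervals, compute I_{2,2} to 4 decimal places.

-1.2923

I_{0,0} (trapezoid, 1 panel, h=1.8000): -3.816661
I_{1,0} (trapezoid, 2 panels, h=0.9000): -2.012895
I_{2,0} (trapezoid, 4 panels, h=0.4500): -1.478043
I_{1,1} = -2.012895 + (-2.012895 − (-3.816661))/3 = -1.411640
I_{2,1} = -1.478043 + (-1.478043 − (-2.012895))/3 = -1.299759
I_{2,2} = -1.299759 + (-1.299759 − (-1.411640))/15 = -1.292300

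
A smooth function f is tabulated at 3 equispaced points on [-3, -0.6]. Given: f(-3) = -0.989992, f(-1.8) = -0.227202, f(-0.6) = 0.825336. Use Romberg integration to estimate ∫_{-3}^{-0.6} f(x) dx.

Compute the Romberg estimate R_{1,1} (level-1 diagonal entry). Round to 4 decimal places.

R_{0,0} (trapezoid, 1 panel, h=2.4000): -0.197587
R_{1,0} (trapezoid, 2 panels, h=1.2000): -0.371436
R_{1,1} = -0.371436 + (-0.371436 − (-0.197587))/3 = -0.429386

-0.4294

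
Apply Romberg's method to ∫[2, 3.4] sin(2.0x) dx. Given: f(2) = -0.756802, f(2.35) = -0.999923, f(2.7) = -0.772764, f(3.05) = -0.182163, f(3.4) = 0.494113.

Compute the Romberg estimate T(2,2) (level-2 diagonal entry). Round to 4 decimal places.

-0.7613

T(0,0) (trapezoid, 1 panel, h=1.4000): -0.183882
T(1,0) (trapezoid, 2 panels, h=0.7000): -0.632876
T(2,0) (trapezoid, 4 panels, h=0.3500): -0.730168
T(1,1) = -0.632876 + (-0.632876 − (-0.183882))/3 = -0.782541
T(2,1) = -0.730168 + (-0.730168 − (-0.632876))/3 = -0.762599
T(2,2) = -0.762599 + (-0.762599 − (-0.782541))/15 = -0.761270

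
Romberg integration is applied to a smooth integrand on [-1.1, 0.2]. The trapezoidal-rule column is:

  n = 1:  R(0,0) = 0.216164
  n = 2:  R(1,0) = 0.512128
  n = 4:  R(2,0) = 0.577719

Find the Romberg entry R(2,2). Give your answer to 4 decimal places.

R(1,1) = 0.512128 + (0.512128 − 0.216164)/3 = 0.610783
R(2,1) = 0.577719 + (0.577719 − 0.512128)/3 = 0.599583
R(2,2) = 0.599583 + (0.599583 − 0.610783)/15 = 0.598836

0.5988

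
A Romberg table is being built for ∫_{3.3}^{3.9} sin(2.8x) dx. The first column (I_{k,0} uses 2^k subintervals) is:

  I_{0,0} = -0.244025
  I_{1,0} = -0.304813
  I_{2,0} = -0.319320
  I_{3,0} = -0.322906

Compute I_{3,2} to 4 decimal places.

I_{2,1} = (4·(-0.319320) − (-0.304813)) / 3 = -0.324156
I_{3,1} = (4·(-0.322906) − (-0.319320)) / 3 = -0.324101
I_{3,2} = -0.324101 + (-0.324101 − (-0.324156))/15 = -0.324097

-0.3241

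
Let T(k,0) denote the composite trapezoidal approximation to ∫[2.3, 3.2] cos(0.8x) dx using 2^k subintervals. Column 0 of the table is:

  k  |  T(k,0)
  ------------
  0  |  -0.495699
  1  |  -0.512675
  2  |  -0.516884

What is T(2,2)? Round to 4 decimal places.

Richardson extrapolation on the trapezoidal column (denominator 4−1=3):
T(1,1) = -0.512675 + (-0.512675 − (-0.495699))/3 = -0.518334
T(2,1) = -0.516884 + (-0.516884 − (-0.512675))/3 = -0.518287
T(2,2) = (16·(-0.518287) − (-0.518334)) / 15 = -0.518284

-0.5183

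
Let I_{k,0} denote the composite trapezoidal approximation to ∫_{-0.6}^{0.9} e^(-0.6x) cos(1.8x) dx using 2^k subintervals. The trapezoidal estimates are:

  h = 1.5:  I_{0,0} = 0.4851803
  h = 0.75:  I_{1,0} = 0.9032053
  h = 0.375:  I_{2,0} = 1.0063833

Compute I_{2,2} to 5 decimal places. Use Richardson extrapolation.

Richardson extrapolation on the trapezoidal column (denominator 4−1=3):
I_{1,1} = (4·0.9032053 − 0.4851803) / 3 = 1.0425470
I_{2,1} = (4·1.0063833 − 0.9032053) / 3 = 1.0407760
I_{2,2} = (16·1.0407760 − 1.0425470) / 15 = 1.0406579

1.04066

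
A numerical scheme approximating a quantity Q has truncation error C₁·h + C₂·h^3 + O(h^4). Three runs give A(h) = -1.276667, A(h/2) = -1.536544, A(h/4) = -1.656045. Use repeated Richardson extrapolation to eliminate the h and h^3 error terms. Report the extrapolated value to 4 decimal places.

First eliminate the h term (factor 2^1 = 2):
  B₁ = (2·(-1.536544) − (-1.276667))/1 = -1.796421
  B₂ = (2·(-1.656045) − (-1.536544))/1 = -1.775546
Then eliminate the h^3 term (factor 2^3 = 8):
  (8·(-1.775546) − (-1.796421))/7 = -1.772564

-1.7726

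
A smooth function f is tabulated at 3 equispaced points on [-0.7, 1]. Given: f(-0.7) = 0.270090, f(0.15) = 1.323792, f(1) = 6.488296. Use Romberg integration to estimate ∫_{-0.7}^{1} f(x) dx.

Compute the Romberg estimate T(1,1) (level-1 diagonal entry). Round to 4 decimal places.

3.4152

T(0,0) (trapezoid, 1 panel, h=1.7000): 5.744628
T(1,0) (trapezoid, 2 panels, h=0.8500): 3.997537
T(1,1) = 3.997537 + (3.997537 − 5.744628)/3 = 3.415173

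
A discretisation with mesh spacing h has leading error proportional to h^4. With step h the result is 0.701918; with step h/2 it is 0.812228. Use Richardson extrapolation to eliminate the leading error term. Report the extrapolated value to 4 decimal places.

0.8196

Extrapolated value = (16·A(h/2) − A(h)) / (16 − 1)
= (16·0.812228 − 0.701918) / 15
= 12.293730 / 15 = 0.819582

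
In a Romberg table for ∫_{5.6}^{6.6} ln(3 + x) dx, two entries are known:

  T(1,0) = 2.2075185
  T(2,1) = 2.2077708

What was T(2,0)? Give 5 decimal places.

From T(2,1) = (4·T(2,0) − T(1,0))/3, solve for T(2,0):
4·T(2,0) = 3·2.2077708 + 2.2075185 = 8.8308309
T(2,0) = 2.2077077

2.20771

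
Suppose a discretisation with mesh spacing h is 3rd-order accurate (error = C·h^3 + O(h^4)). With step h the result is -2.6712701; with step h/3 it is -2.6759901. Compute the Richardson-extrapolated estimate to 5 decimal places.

The leading error scales as h^3; refining by a factor of 3 reduces it by 3^3 = 27.
Extrapolated value = (27·A(h/3) − A(h)) / (27 − 1)
= (27·(-2.6759901) − (-2.6712701)) / 26
= -69.5804626 / 26 = -2.6761716

-2.67617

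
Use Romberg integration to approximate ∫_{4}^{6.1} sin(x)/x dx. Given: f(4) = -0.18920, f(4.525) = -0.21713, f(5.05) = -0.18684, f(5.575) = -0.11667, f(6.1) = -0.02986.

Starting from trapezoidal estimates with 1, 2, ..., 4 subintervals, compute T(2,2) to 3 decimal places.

-0.337

T(0,0) (trapezoid, 1 panel, h=2.1000): -0.23001
T(1,0) (trapezoid, 2 panels, h=1.0500): -0.31119
T(2,0) (trapezoid, 4 panels, h=0.5250): -0.33084
T(1,1) = -0.31119 + (-0.31119 − (-0.23001))/3 = -0.33825
T(2,1) = -0.33084 + (-0.33084 − (-0.31119))/3 = -0.33739
T(2,2) = -0.33739 + (-0.33739 − (-0.33825))/15 = -0.33733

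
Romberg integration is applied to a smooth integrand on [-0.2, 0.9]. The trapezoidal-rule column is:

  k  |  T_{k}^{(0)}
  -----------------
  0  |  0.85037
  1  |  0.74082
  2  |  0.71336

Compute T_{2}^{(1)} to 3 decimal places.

0.704

Richardson extrapolation on the trapezoidal column (denominator 4−1=3):
T_{2}^{(1)} = 0.71336 + (0.71336 − 0.74082)/3 = 0.70421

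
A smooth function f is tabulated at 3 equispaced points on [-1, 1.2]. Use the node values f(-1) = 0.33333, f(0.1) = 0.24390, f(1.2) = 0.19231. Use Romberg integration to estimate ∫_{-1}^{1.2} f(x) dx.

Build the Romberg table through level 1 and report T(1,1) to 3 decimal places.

0.550

T(0,0) (trapezoid, 1 panel, h=2.2000): 0.57820
T(1,0) (trapezoid, 2 panels, h=1.1000): 0.55739
T(1,1) = 0.55739 + (0.55739 − 0.57820)/3 = 0.55045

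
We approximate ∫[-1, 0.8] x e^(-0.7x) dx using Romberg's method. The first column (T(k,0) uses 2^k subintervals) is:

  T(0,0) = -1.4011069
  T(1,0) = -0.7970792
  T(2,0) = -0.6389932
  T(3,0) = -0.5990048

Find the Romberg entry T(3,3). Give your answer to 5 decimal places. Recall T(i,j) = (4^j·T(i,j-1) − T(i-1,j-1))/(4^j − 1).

-0.58563

T(1,1) = -0.7970792 + (-0.7970792 − (-1.4011069))/3 = -0.5957366
T(2,1) = (4·(-0.6389932) − (-0.7970792)) / 3 = -0.5862979
T(3,1) = -0.5990048 + (-0.5990048 − (-0.6389932))/3 = -0.5856753
T(2,2) = -0.5862979 + (-0.5862979 − (-0.5957366))/15 = -0.5856687
T(3,2) = (16·(-0.5856753) − (-0.5862979)) / 15 = -0.5856338
T(3,3) = (64·(-0.5856338) − (-0.5856687)) / 63 = -0.5856332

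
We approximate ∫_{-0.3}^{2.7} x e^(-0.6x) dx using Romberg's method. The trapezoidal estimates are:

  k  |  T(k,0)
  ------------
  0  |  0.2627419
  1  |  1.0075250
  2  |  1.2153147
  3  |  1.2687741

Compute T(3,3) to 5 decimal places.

T(1,1) = 1.0075250 + (1.0075250 − 0.2627419)/3 = 1.2557860
T(2,1) = (4·1.2153147 − 1.0075250) / 3 = 1.2845779
T(3,1) = (4·1.2687741 − 1.2153147) / 3 = 1.2865939
T(2,2) = 1.2845779 + (1.2845779 − 1.2557860)/15 = 1.2864974
T(3,2) = (16·1.2865939 − 1.2845779) / 15 = 1.2867283
T(3,3) = 1.2867283 + (1.2867283 − 1.2864974)/63 = 1.2867320

1.28673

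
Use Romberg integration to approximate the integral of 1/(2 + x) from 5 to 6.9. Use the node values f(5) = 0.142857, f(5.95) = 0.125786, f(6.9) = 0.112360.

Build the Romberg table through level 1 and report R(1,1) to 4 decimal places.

R(0,0) (trapezoid, 1 panel, h=1.9000): 0.242456
R(1,0) (trapezoid, 2 panels, h=0.9500): 0.240725
R(1,1) = 0.240725 + (0.240725 − 0.242456)/3 = 0.240148

0.2401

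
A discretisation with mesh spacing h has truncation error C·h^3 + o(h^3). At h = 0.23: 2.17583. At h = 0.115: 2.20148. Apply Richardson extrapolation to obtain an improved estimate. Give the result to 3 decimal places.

The leading error scales as h^3; refining by a factor of 2 reduces it by 2^3 = 8.
Extrapolated value = (8·A(h/2) − A(h)) / (8 − 1)
= (8·2.20148 − 2.17583) / 7
= 15.43601 / 7 = 2.20514

2.205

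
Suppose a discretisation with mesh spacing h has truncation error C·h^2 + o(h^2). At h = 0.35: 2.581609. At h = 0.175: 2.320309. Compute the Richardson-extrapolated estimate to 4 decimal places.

Extrapolated value = (4·A(h/2) − A(h)) / (4 − 1)
= (4·2.320309 − 2.581609) / 3
= 6.699627 / 3 = 2.233209

2.2332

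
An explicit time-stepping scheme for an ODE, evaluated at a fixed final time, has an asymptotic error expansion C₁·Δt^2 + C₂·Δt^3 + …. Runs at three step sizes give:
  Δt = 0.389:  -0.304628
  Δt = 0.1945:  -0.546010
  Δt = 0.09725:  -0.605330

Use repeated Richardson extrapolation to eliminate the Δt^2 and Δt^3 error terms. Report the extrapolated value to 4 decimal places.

First eliminate the Δt^2 term (factor 2^2 = 4):
  B₁ = (4·(-0.546010) − (-0.304628))/3 = -0.626471
  B₂ = (4·(-0.605330) − (-0.546010))/3 = -0.625103
Then eliminate the Δt^3 term (factor 2^3 = 8):
  (8·(-0.625103) − (-0.626471))/7 = -0.624908

-0.6249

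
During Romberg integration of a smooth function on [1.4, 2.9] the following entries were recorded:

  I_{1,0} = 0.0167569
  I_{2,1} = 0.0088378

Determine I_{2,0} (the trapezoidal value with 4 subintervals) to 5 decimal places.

From I_{2,1} = (4·I_{2,0} − I_{1,0})/3, solve for I_{2,0}:
4·I_{2,0} = 3·0.0088378 + 0.0167569 = 0.0432703
I_{2,0} = 0.0108176

0.01082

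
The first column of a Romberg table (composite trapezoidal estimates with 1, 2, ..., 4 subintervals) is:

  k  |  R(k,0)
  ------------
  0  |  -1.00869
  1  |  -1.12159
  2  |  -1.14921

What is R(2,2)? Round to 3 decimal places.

R(1,1) = -1.12159 + (-1.12159 − (-1.00869))/3 = -1.15922
R(2,1) = -1.14921 + (-1.14921 − (-1.12159))/3 = -1.15842
R(2,2) = (16·(-1.15842) − (-1.15922)) / 15 = -1.15837

-1.158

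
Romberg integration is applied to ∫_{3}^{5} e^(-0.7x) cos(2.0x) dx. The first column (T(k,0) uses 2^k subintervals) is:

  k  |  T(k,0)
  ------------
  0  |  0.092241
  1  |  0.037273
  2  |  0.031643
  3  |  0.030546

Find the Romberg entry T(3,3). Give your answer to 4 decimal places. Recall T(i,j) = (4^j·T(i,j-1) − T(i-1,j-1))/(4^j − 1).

Richardson extrapolation on the trapezoidal column (denominator 4−1=3):
T(1,1) = (4·0.037273 − 0.092241) / 3 = 0.018950
T(2,1) = 0.031643 + (0.031643 − 0.037273)/3 = 0.029766
T(3,1) = 0.030546 + (0.030546 − 0.031643)/3 = 0.030180
T(2,2) = (16·0.029766 − 0.018950) / 15 = 0.030487
T(3,2) = (16·0.030180 − 0.029766) / 15 = 0.030208
T(3,3) = 0.030208 + (0.030208 − 0.030487)/63 = 0.030204

0.0302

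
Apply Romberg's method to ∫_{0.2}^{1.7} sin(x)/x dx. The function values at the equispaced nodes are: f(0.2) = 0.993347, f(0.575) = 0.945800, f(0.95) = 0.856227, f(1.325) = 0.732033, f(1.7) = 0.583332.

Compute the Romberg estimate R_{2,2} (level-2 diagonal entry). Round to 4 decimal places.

1.2500

R_{0,0} (trapezoid, 1 panel, h=1.5000): 1.182509
R_{1,0} (trapezoid, 2 panels, h=0.7500): 1.233425
R_{2,0} (trapezoid, 4 panels, h=0.3750): 1.245900
R_{1,1} = 1.233425 + (1.233425 − 1.182509)/3 = 1.250397
R_{2,1} = 1.245900 + (1.245900 − 1.233425)/3 = 1.250058
R_{2,2} = 1.250058 + (1.250058 − 1.250397)/15 = 1.250035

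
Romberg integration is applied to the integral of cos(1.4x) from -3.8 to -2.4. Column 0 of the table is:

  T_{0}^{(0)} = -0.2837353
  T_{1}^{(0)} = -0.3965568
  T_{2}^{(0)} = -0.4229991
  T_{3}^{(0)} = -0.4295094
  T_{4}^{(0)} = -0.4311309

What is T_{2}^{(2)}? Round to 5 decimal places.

-0.43166

Richardson extrapolation on the trapezoidal column (denominator 4−1=3):
T_{1}^{(1)} = -0.3965568 + (-0.3965568 − (-0.2837353))/3 = -0.4341640
T_{2}^{(1)} = (4·(-0.4229991) − (-0.3965568)) / 3 = -0.4318132
T_{2}^{(2)} = -0.4318132 + (-0.4318132 − (-0.4341640))/15 = -0.4316565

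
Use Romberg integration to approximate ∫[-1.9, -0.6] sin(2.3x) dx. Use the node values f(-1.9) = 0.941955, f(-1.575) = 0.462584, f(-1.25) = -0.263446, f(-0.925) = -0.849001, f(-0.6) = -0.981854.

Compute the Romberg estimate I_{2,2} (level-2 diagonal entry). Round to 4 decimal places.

I_{0,0} (trapezoid, 1 panel, h=1.3000): -0.025934
I_{1,0} (trapezoid, 2 panels, h=0.6500): -0.184207
I_{2,0} (trapezoid, 4 panels, h=0.3250): -0.217689
I_{1,1} = -0.184207 + (-0.184207 − (-0.025934))/3 = -0.236965
I_{2,1} = -0.217689 + (-0.217689 − (-0.184207))/3 = -0.228850
I_{2,2} = -0.228850 + (-0.228850 − (-0.236965))/15 = -0.228309

-0.2283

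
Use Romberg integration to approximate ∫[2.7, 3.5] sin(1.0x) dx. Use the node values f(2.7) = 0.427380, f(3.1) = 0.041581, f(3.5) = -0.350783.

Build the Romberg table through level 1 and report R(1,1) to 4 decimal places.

0.0324

R(0,0) (trapezoid, 1 panel, h=0.8000): 0.030639
R(1,0) (trapezoid, 2 panels, h=0.4000): 0.031952
R(1,1) = 0.031952 + (0.031952 − 0.030639)/3 = 0.032390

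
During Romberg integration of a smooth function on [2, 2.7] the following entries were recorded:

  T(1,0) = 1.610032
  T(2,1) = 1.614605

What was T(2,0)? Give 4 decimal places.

From T(2,1) = (4·T(2,0) − T(1,0))/3, solve for T(2,0):
4·T(2,0) = 3·1.614605 + 1.610032 = 6.453847
T(2,0) = 1.613462

1.6135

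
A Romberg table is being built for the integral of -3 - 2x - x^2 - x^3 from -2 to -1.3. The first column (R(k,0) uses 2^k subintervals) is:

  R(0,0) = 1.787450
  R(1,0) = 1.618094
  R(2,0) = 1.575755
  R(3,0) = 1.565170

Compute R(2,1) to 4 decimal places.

1.5616

Richardson extrapolation on the trapezoidal column (denominator 4−1=3):
R(2,1) = 1.575755 + (1.575755 − 1.618094)/3 = 1.561642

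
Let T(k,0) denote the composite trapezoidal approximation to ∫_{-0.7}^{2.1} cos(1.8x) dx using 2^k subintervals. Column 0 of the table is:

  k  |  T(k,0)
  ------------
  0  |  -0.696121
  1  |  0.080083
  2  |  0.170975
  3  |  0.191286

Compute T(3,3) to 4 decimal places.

Richardson extrapolation on the trapezoidal column (denominator 4−1=3):
T(1,1) = 0.080083 + (0.080083 − (-0.696121))/3 = 0.338818
T(2,1) = 0.170975 + (0.170975 − 0.080083)/3 = 0.201272
T(3,1) = 0.191286 + (0.191286 − 0.170975)/3 = 0.198056
T(2,2) = (16·0.201272 − 0.338818) / 15 = 0.192102
T(3,2) = 0.198056 + (0.198056 − 0.201272)/15 = 0.197842
T(3,3) = (64·0.197842 − 0.192102) / 63 = 0.197933

0.1979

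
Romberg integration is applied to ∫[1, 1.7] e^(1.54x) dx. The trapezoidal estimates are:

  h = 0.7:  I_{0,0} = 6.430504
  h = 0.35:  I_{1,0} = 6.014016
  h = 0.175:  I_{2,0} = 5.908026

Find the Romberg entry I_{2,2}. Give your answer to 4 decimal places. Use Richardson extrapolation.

5.8725

I_{1,1} = (4·6.014016 − 6.430504) / 3 = 5.875187
I_{2,1} = 5.908026 + (5.908026 − 6.014016)/3 = 5.872696
I_{2,2} = 5.872696 + (5.872696 − 5.875187)/15 = 5.872530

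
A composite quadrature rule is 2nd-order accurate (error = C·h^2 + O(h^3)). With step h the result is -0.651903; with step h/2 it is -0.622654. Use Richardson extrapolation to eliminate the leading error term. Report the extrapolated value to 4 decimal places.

-0.6129

Extrapolated value = (4·A(h/2) − A(h)) / (4 − 1)
= (4·(-0.622654) − (-0.651903)) / 3
= -1.838713 / 3 = -0.612904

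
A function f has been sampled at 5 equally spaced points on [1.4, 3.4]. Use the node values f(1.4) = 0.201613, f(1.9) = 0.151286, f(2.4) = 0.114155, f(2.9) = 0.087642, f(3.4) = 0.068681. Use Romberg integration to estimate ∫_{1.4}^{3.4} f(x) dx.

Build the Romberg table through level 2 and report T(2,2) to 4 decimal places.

0.2424

T(0,0) (trapezoid, 1 panel, h=2.0000): 0.270294
T(1,0) (trapezoid, 2 panels, h=1.0000): 0.249302
T(2,0) (trapezoid, 4 panels, h=0.5000): 0.244115
T(1,1) = 0.249302 + (0.249302 − 0.270294)/3 = 0.242305
T(2,1) = 0.244115 + (0.244115 − 0.249302)/3 = 0.242386
T(2,2) = 0.242386 + (0.242386 − 0.242305)/15 = 0.242391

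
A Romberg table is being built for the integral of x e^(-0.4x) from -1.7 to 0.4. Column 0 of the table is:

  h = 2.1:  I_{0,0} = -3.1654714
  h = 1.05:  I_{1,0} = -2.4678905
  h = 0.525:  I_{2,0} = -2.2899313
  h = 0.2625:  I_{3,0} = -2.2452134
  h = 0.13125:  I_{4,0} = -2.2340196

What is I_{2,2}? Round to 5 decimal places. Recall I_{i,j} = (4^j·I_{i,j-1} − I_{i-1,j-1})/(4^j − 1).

-2.23029

I_{1,1} = (4·(-2.4678905) − (-3.1654714)) / 3 = -2.2353635
I_{2,1} = (4·(-2.2899313) − (-2.4678905)) / 3 = -2.2306116
I_{2,2} = -2.2306116 + (-2.2306116 − (-2.2353635))/15 = -2.2302948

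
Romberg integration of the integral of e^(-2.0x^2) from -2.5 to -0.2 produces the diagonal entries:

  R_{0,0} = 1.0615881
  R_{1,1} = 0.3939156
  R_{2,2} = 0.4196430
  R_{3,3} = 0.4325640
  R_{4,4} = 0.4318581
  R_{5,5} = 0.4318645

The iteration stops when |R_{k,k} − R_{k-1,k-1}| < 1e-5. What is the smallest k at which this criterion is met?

|R_{1,1} − R_{0,0}| = 0.6676725 ≥ 1e-5
|R_{2,2} − R_{1,1}| = 0.0257274 ≥ 1e-5
|R_{3,3} − R_{2,2}| = 0.0129210 ≥ 1e-5
|R_{4,4} − R_{3,3}| = 0.0007059 ≥ 1e-5
|R_{5,5} − R_{4,4}| = 0.0000064 < 1e-5

k = 5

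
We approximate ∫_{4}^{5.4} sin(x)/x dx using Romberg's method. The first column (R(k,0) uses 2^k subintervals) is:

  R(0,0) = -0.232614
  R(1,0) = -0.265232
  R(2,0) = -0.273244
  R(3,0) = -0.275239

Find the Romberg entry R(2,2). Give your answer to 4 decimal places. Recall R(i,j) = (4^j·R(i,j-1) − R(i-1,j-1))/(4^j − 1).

Richardson extrapolation on the trapezoidal column (denominator 4−1=3):
R(1,1) = -0.265232 + (-0.265232 − (-0.232614))/3 = -0.276105
R(2,1) = -0.273244 + (-0.273244 − (-0.265232))/3 = -0.275915
R(2,2) = (16·(-0.275915) − (-0.276105)) / 15 = -0.275902

-0.2759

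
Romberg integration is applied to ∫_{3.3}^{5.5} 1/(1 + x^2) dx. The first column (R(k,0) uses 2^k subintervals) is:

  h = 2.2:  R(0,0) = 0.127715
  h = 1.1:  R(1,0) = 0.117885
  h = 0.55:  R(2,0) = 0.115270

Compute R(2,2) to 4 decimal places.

R(1,1) = (4·0.117885 − 0.127715) / 3 = 0.114608
R(2,1) = 0.115270 + (0.115270 − 0.117885)/3 = 0.114398
R(2,2) = (16·0.114398 − 0.114608) / 15 = 0.114384

0.1144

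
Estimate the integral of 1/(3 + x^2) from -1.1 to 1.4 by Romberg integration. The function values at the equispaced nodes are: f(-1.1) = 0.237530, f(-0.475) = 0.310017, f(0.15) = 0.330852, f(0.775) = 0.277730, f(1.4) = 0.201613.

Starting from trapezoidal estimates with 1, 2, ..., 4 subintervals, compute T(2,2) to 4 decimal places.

T(0,0) (trapezoid, 1 panel, h=2.5000): 0.548929
T(1,0) (trapezoid, 2 panels, h=1.2500): 0.688029
T(2,0) (trapezoid, 4 panels, h=0.6250): 0.711357
T(1,1) = 0.688029 + (0.688029 − 0.548929)/3 = 0.734396
T(2,1) = 0.711357 + (0.711357 − 0.688029)/3 = 0.719133
T(2,2) = 0.719133 + (0.719133 − 0.734396)/15 = 0.718115

0.7181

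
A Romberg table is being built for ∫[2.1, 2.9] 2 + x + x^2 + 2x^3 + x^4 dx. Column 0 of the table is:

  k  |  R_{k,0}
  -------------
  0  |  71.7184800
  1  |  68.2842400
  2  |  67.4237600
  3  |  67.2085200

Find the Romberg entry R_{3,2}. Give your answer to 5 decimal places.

67.13676

Richardson extrapolation on the trapezoidal column (denominator 4−1=3):
R_{2,1} = (4·67.4237600 − 68.2842400) / 3 = 67.1369333
R_{3,1} = (4·67.2085200 − 67.4237600) / 3 = 67.1367733
R_{3,2} = 67.1367733 + (67.1367733 − 67.1369333)/15 = 67.1367626
(Column j=1 coincides with Simpson's rule on the same nodes.)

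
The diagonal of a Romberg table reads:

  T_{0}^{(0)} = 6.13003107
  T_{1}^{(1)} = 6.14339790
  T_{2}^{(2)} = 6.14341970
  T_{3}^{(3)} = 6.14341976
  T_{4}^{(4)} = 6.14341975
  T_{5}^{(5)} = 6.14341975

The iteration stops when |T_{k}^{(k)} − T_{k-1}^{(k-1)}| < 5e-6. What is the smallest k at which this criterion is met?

k = 3

|T_{1}^{(1)} − T_{0}^{(0)}| = 0.01336683 ≥ 5e-6
|T_{2}^{(2)} − T_{1}^{(1)}| = 0.00002180 ≥ 5e-6
|T_{3}^{(3)} − T_{2}^{(2)}| = 0.00000006 < 5e-6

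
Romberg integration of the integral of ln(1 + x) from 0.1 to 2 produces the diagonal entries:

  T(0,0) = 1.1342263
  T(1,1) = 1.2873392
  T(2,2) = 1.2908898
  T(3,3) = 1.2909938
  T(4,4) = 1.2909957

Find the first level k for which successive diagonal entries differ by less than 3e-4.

|T(1,1) − T(0,0)| = 0.1531129 ≥ 3e-4
|T(2,2) − T(1,1)| = 0.0035506 ≥ 3e-4
|T(3,3) − T(2,2)| = 0.0001040 < 3e-4

k = 3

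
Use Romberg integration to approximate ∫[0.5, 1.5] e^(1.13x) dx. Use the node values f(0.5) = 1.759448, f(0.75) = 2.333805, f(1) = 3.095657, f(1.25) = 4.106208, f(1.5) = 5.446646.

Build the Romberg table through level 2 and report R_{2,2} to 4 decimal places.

R_{0,0} (trapezoid, 1 panel, h=1.0000): 3.603047
R_{1,0} (trapezoid, 2 panels, h=0.5000): 3.349352
R_{2,0} (trapezoid, 4 panels, h=0.2500): 3.284679
R_{1,1} = 3.349352 + (3.349352 − 3.603047)/3 = 3.264787
R_{2,1} = 3.284679 + (3.284679 − 3.349352)/3 = 3.263121
R_{2,2} = 3.263121 + (3.263121 − 3.264787)/15 = 3.263010

3.2630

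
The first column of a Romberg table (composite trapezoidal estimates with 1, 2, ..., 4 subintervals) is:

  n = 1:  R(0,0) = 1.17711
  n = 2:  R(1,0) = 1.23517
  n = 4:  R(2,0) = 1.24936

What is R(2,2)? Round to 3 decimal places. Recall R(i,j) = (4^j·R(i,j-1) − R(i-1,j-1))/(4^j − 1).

1.254

R(1,1) = (4·1.23517 − 1.17711) / 3 = 1.25452
R(2,1) = (4·1.24936 − 1.23517) / 3 = 1.25409
R(2,2) = (16·1.25409 − 1.25452) / 15 = 1.25406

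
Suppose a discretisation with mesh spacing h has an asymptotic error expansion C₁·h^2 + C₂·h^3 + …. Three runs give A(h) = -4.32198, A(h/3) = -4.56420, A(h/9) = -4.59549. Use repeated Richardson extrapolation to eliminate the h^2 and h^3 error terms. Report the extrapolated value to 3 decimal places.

First eliminate the h^2 term (factor 3^2 = 9):
  B₁ = (9·(-4.56420) − (-4.32198))/8 = -4.59448
  B₂ = (9·(-4.59549) − (-4.56420))/8 = -4.59940
Then eliminate the h^3 term (factor 3^3 = 27):
  (27·(-4.59940) − (-4.59448))/26 = -4.59959

-4.600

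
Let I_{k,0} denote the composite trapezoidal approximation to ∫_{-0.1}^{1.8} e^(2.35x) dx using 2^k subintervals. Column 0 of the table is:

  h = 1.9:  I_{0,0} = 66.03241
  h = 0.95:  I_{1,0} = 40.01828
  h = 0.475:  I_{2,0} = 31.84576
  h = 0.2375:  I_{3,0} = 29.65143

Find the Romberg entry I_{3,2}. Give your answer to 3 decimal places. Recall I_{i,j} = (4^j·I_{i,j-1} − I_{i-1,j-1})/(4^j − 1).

I_{2,1} = (4·31.84576 − 40.01828) / 3 = 29.12159
I_{3,1} = 29.65143 + (29.65143 − 31.84576)/3 = 28.91999
I_{3,2} = (16·28.91999 − 29.12159) / 15 = 28.90655

28.907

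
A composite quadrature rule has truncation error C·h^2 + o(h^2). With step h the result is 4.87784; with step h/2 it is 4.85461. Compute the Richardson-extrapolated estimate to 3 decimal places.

4.847

The leading error scales as h^2; refining by a factor of 2 reduces it by 2^2 = 4.
Extrapolated value = (4·A(h/2) − A(h)) / (4 − 1)
= (4·4.85461 − 4.87784) / 3
= 14.54060 / 3 = 4.84687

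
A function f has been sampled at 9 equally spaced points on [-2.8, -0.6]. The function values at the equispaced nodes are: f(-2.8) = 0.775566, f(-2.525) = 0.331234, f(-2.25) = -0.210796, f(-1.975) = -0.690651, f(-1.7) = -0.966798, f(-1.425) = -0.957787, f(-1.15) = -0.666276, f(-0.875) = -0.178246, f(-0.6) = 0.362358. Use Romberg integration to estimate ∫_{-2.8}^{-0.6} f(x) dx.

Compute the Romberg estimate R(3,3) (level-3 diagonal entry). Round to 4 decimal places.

-0.7817

R(0,0) (trapezoid, 1 panel, h=2.2000): 1.251716
R(1,0) (trapezoid, 2 panels, h=1.1000): -0.437620
R(2,0) (trapezoid, 4 panels, h=0.5500): -0.701199
R(3,0) (trapezoid, 8 panels, h=0.2750): -0.761848
R(1,1) = -0.437620 + (-0.437620 − 1.251716)/3 = -1.000732
R(2,1) = -0.701199 + (-0.701199 − (-0.437620))/3 = -0.789059
R(3,1) = -0.761848 + (-0.761848 − (-0.701199))/3 = -0.782064
R(2,2) = -0.789059 + (-0.789059 − (-1.000732))/15 = -0.774947
R(3,2) = -0.782064 + (-0.782064 − (-0.789059))/15 = -0.781598
R(3,3) = -0.781598 + (-0.781598 − (-0.774947))/63 = -0.781704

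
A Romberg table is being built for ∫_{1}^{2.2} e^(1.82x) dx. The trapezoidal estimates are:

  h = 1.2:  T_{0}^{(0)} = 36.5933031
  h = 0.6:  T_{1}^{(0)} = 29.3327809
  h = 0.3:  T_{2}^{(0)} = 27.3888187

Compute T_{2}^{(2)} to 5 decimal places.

26.72938

Richardson extrapolation on the trapezoidal column (denominator 4−1=3):
T_{1}^{(1)} = (4·29.3327809 − 36.5933031) / 3 = 26.9126068
T_{2}^{(1)} = 27.3888187 + (27.3888187 − 29.3327809)/3 = 26.7408313
T_{2}^{(2)} = (16·26.7408313 − 26.9126068) / 15 = 26.7293796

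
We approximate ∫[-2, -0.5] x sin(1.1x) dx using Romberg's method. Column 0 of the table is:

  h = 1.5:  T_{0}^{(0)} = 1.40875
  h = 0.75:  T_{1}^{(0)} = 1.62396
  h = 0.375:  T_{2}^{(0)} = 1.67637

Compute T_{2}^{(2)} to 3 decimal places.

1.694

Richardson extrapolation on the trapezoidal column (denominator 4−1=3):
T_{1}^{(1)} = 1.62396 + (1.62396 − 1.40875)/3 = 1.69570
T_{2}^{(1)} = (4·1.67637 − 1.62396) / 3 = 1.69384
T_{2}^{(2)} = 1.69384 + (1.69384 − 1.69570)/15 = 1.69372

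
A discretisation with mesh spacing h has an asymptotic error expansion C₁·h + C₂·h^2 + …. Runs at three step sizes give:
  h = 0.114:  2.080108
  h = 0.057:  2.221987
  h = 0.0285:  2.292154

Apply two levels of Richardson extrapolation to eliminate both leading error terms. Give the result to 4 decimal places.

2.3618

First eliminate the h term (factor 2^1 = 2):
  B₁ = (2·2.221987 − 2.080108)/1 = 2.363866
  B₂ = (2·2.292154 − 2.221987)/1 = 2.362321
Then eliminate the h^2 term (factor 2^2 = 4):
  (4·2.362321 − 2.363866)/3 = 2.361806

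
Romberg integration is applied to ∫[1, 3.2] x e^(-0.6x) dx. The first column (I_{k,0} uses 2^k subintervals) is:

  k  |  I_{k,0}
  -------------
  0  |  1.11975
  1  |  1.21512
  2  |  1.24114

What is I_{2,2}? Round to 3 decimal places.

1.250

Richardson extrapolation on the trapezoidal column (denominator 4−1=3):
I_{1,1} = (4·1.21512 − 1.11975) / 3 = 1.24691
I_{2,1} = 1.24114 + (1.24114 − 1.21512)/3 = 1.24981
I_{2,2} = (16·1.24981 − 1.24691) / 15 = 1.25000
(Column j=1 coincides with Simpson's rule on the same nodes.)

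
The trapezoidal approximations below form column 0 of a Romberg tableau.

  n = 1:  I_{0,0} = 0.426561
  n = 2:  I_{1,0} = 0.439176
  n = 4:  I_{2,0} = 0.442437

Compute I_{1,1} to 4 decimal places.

0.4434

I_{1,1} = (4·0.439176 − 0.426561) / 3 = 0.443381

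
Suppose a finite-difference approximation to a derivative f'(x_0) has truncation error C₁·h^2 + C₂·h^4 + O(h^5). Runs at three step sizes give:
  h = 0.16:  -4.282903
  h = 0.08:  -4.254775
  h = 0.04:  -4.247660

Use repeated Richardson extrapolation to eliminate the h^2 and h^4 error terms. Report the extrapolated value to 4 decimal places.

-4.2453

First eliminate the h^2 term (factor 2^2 = 4):
  B₁ = (4·(-4.254775) − (-4.282903))/3 = -4.245399
  B₂ = (4·(-4.247660) − (-4.254775))/3 = -4.245288
Then eliminate the h^4 term (factor 2^4 = 16):
  (16·(-4.245288) − (-4.245399))/15 = -4.245281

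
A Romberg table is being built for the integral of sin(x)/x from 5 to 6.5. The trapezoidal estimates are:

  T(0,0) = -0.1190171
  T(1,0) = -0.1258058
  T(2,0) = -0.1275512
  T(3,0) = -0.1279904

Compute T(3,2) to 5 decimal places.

-0.12814

Richardson extrapolation on the trapezoidal column (denominator 4−1=3):
T(2,1) = (4·(-0.1275512) − (-0.1258058)) / 3 = -0.1281330
T(3,1) = -0.1279904 + (-0.1279904 − (-0.1275512))/3 = -0.1281368
T(3,2) = (16·(-0.1281368) − (-0.1281330)) / 15 = -0.1281371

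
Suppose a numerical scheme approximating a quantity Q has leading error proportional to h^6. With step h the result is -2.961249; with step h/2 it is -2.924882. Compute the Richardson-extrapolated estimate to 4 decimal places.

The leading error scales as h^6; refining by a factor of 2 reduces it by 2^6 = 64.
Extrapolated value = (64·A(h/2) − A(h)) / (64 − 1)
= (64·(-2.924882) − (-2.961249)) / 63
= -184.231199 / 63 = -2.924305

-2.9243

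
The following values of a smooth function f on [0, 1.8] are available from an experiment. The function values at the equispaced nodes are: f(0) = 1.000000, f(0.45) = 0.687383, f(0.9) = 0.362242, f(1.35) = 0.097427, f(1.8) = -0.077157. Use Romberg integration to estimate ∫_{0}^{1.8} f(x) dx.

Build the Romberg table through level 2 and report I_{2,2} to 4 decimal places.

I_{0,0} (trapezoid, 1 panel, h=1.8000): 0.830559
I_{1,0} (trapezoid, 2 panels, h=0.9000): 0.741297
I_{2,0} (trapezoid, 4 panels, h=0.4500): 0.723813
I_{1,1} = 0.741297 + (0.741297 − 0.830559)/3 = 0.711543
I_{2,1} = 0.723813 + (0.723813 − 0.741297)/3 = 0.717985
I_{2,2} = 0.717985 + (0.717985 − 0.711543)/15 = 0.718414

0.7184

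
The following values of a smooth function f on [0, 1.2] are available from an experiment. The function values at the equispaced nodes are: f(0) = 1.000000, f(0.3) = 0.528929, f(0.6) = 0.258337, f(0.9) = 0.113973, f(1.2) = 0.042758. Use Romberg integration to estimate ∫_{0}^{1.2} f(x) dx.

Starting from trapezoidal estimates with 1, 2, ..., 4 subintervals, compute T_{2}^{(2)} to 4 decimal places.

T_{0}^{(0)} (trapezoid, 1 panel, h=1.2000): 0.625655
T_{1}^{(0)} (trapezoid, 2 panels, h=0.6000): 0.467830
T_{2}^{(0)} (trapezoid, 4 panels, h=0.3000): 0.426785
T_{1}^{(1)} = 0.467830 + (0.467830 − 0.625655)/3 = 0.415222
T_{2}^{(1)} = 0.426785 + (0.426785 − 0.467830)/3 = 0.413103
T_{2}^{(2)} = 0.413103 + (0.413103 − 0.415222)/15 = 0.412962

0.4130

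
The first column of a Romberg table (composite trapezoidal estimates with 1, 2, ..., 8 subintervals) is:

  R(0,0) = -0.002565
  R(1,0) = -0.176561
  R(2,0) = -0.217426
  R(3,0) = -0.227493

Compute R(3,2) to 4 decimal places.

-0.2308

R(2,1) = -0.217426 + (-0.217426 − (-0.176561))/3 = -0.231048
R(3,1) = -0.227493 + (-0.227493 − (-0.217426))/3 = -0.230849
R(3,2) = (16·(-0.230849) − (-0.231048)) / 15 = -0.230836
(Column j=1 coincides with Simpson's rule on the same nodes.)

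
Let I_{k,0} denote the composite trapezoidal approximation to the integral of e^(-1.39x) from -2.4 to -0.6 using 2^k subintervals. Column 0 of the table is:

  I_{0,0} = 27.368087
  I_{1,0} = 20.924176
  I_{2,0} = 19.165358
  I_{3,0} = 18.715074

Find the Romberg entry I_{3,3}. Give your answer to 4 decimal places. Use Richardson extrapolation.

18.5640

Richardson extrapolation on the trapezoidal column (denominator 4−1=3):
I_{1,1} = 20.924176 + (20.924176 − 27.368087)/3 = 18.776206
I_{2,1} = 19.165358 + (19.165358 − 20.924176)/3 = 18.579085
I_{3,1} = 18.715074 + (18.715074 − 19.165358)/3 = 18.564979
I_{2,2} = (16·18.579085 − 18.776206) / 15 = 18.565944
I_{3,2} = 18.564979 + (18.564979 − 18.579085)/15 = 18.564039
I_{3,3} = 18.564039 + (18.564039 − 18.565944)/63 = 18.564009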